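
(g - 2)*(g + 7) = g^2 + 5*g - 14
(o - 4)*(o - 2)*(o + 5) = o^3 - o^2 - 22*o + 40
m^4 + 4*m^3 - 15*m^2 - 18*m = m*(m - 3)*(m + 1)*(m + 6)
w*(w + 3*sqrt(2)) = w^2 + 3*sqrt(2)*w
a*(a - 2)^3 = a^4 - 6*a^3 + 12*a^2 - 8*a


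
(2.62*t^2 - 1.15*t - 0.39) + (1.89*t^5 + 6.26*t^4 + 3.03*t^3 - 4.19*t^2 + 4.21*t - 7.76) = 1.89*t^5 + 6.26*t^4 + 3.03*t^3 - 1.57*t^2 + 3.06*t - 8.15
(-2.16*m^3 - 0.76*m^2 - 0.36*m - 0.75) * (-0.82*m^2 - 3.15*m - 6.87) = 1.7712*m^5 + 7.4272*m^4 + 17.5284*m^3 + 6.9702*m^2 + 4.8357*m + 5.1525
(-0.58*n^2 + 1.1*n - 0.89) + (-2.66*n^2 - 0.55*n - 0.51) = -3.24*n^2 + 0.55*n - 1.4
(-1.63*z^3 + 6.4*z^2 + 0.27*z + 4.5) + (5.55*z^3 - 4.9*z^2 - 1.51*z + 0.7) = 3.92*z^3 + 1.5*z^2 - 1.24*z + 5.2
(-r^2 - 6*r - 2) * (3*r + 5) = -3*r^3 - 23*r^2 - 36*r - 10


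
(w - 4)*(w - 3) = w^2 - 7*w + 12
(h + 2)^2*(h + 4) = h^3 + 8*h^2 + 20*h + 16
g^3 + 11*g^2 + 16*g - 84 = (g - 2)*(g + 6)*(g + 7)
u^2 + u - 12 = (u - 3)*(u + 4)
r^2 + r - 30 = (r - 5)*(r + 6)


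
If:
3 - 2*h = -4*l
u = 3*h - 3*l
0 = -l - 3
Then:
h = -9/2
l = -3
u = -9/2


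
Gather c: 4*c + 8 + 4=4*c + 12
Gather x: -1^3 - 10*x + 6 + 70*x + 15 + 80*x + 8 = 140*x + 28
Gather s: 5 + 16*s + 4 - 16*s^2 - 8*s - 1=-16*s^2 + 8*s + 8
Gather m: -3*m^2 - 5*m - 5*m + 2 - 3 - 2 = -3*m^2 - 10*m - 3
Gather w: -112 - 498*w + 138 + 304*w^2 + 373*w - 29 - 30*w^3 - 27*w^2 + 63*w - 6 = -30*w^3 + 277*w^2 - 62*w - 9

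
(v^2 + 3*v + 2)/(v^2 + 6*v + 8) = (v + 1)/(v + 4)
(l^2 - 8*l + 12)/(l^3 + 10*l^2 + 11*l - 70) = (l - 6)/(l^2 + 12*l + 35)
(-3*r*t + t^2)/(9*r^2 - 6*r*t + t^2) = -t/(3*r - t)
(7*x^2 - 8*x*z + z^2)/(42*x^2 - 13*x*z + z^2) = (x - z)/(6*x - z)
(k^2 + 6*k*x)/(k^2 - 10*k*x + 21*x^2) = k*(k + 6*x)/(k^2 - 10*k*x + 21*x^2)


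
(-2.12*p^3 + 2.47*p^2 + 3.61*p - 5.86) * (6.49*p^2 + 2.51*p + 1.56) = -13.7588*p^5 + 10.7091*p^4 + 26.3214*p^3 - 25.1171*p^2 - 9.077*p - 9.1416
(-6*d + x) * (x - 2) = -6*d*x + 12*d + x^2 - 2*x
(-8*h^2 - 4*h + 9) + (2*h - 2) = -8*h^2 - 2*h + 7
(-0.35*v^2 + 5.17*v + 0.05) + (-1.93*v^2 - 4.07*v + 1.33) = -2.28*v^2 + 1.1*v + 1.38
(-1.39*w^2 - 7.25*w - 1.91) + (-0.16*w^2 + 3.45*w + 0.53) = -1.55*w^2 - 3.8*w - 1.38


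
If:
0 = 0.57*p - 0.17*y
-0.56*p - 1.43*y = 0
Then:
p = 0.00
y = 0.00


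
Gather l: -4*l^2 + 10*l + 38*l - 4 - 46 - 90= -4*l^2 + 48*l - 140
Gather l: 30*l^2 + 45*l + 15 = 30*l^2 + 45*l + 15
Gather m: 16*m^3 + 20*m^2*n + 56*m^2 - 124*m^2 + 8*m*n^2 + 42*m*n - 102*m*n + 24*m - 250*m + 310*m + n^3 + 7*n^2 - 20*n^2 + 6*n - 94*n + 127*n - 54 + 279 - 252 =16*m^3 + m^2*(20*n - 68) + m*(8*n^2 - 60*n + 84) + n^3 - 13*n^2 + 39*n - 27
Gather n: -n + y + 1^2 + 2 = -n + y + 3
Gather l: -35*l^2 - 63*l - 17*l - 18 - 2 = -35*l^2 - 80*l - 20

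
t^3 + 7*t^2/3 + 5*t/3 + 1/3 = (t + 1/3)*(t + 1)^2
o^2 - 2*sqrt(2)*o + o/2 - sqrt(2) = (o + 1/2)*(o - 2*sqrt(2))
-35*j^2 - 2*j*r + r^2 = (-7*j + r)*(5*j + r)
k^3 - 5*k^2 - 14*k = k*(k - 7)*(k + 2)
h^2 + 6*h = h*(h + 6)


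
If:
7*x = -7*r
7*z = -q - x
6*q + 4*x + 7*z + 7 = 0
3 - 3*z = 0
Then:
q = 7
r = 14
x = -14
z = 1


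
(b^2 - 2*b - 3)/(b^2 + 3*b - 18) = (b + 1)/(b + 6)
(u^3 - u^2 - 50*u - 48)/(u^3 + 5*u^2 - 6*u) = (u^2 - 7*u - 8)/(u*(u - 1))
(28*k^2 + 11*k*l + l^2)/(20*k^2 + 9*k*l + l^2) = (7*k + l)/(5*k + l)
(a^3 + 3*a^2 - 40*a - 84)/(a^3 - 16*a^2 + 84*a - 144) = (a^2 + 9*a + 14)/(a^2 - 10*a + 24)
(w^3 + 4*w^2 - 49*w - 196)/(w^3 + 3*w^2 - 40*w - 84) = (w^2 - 3*w - 28)/(w^2 - 4*w - 12)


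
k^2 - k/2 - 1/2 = (k - 1)*(k + 1/2)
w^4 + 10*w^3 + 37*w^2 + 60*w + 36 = (w + 2)^2*(w + 3)^2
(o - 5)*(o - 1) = o^2 - 6*o + 5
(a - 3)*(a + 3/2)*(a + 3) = a^3 + 3*a^2/2 - 9*a - 27/2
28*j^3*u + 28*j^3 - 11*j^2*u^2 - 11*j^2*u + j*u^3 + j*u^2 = (-7*j + u)*(-4*j + u)*(j*u + j)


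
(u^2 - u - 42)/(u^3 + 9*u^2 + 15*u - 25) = (u^2 - u - 42)/(u^3 + 9*u^2 + 15*u - 25)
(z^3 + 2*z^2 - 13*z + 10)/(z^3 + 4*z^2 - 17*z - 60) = (z^2 - 3*z + 2)/(z^2 - z - 12)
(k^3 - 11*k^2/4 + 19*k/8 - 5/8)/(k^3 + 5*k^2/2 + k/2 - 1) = (4*k^2 - 9*k + 5)/(4*(k^2 + 3*k + 2))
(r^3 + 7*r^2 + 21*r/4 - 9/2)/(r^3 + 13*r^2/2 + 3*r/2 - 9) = (r - 1/2)/(r - 1)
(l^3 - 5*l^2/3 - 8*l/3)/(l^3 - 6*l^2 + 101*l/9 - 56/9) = 3*l*(l + 1)/(3*l^2 - 10*l + 7)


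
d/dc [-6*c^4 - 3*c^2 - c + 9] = -24*c^3 - 6*c - 1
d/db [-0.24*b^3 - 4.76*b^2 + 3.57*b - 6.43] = -0.72*b^2 - 9.52*b + 3.57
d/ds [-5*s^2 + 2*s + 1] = 2 - 10*s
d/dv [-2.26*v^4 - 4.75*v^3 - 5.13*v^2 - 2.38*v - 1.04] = -9.04*v^3 - 14.25*v^2 - 10.26*v - 2.38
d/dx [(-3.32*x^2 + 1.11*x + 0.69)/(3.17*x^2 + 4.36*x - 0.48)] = (-17.9939*x^2 - 1.1874*x - 3.5412)/(10.0489*x^4 + 27.6424*x^3 + 15.9664*x^2 - 4.1856*x + 0.2304)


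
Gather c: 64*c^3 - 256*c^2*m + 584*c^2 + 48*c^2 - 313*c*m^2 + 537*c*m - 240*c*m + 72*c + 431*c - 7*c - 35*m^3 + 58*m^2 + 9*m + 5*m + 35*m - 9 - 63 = 64*c^3 + c^2*(632 - 256*m) + c*(-313*m^2 + 297*m + 496) - 35*m^3 + 58*m^2 + 49*m - 72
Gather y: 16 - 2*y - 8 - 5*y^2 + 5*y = -5*y^2 + 3*y + 8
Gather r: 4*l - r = 4*l - r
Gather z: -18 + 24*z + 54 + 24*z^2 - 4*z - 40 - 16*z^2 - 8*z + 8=8*z^2 + 12*z + 4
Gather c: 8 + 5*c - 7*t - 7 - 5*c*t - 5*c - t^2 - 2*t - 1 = -5*c*t - t^2 - 9*t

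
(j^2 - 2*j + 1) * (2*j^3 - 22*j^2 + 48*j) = 2*j^5 - 26*j^4 + 94*j^3 - 118*j^2 + 48*j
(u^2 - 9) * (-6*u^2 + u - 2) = -6*u^4 + u^3 + 52*u^2 - 9*u + 18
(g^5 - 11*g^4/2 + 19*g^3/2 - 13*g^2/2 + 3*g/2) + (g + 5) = g^5 - 11*g^4/2 + 19*g^3/2 - 13*g^2/2 + 5*g/2 + 5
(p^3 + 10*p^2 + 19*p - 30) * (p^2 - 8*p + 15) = p^5 + 2*p^4 - 46*p^3 - 32*p^2 + 525*p - 450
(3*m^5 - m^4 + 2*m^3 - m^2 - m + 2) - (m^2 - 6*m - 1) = 3*m^5 - m^4 + 2*m^3 - 2*m^2 + 5*m + 3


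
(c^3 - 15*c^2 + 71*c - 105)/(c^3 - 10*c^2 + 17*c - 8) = (c^3 - 15*c^2 + 71*c - 105)/(c^3 - 10*c^2 + 17*c - 8)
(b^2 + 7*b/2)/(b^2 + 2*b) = (b + 7/2)/(b + 2)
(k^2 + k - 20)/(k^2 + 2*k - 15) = (k - 4)/(k - 3)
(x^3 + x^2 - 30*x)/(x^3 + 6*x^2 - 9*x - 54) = x*(x - 5)/(x^2 - 9)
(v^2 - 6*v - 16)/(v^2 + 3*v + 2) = (v - 8)/(v + 1)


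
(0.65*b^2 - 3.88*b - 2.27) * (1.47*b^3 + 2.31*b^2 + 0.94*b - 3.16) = 0.9555*b^5 - 4.2021*b^4 - 11.6887*b^3 - 10.9449*b^2 + 10.127*b + 7.1732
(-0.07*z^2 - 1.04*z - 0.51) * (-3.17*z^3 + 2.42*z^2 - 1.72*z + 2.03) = 0.2219*z^5 + 3.1274*z^4 - 0.7797*z^3 + 0.4125*z^2 - 1.234*z - 1.0353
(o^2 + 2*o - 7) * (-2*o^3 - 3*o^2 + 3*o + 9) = -2*o^5 - 7*o^4 + 11*o^3 + 36*o^2 - 3*o - 63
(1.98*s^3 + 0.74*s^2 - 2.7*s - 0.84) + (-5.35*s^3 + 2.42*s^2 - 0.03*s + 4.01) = -3.37*s^3 + 3.16*s^2 - 2.73*s + 3.17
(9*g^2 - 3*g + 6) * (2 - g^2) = -9*g^4 + 3*g^3 + 12*g^2 - 6*g + 12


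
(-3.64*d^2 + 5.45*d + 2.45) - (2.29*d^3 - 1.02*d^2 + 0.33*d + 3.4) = -2.29*d^3 - 2.62*d^2 + 5.12*d - 0.95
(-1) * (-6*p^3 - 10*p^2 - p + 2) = 6*p^3 + 10*p^2 + p - 2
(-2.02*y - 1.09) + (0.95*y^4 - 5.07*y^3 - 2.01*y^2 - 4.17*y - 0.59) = 0.95*y^4 - 5.07*y^3 - 2.01*y^2 - 6.19*y - 1.68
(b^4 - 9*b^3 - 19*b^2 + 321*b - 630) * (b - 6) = b^5 - 15*b^4 + 35*b^3 + 435*b^2 - 2556*b + 3780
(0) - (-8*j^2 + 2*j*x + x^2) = 8*j^2 - 2*j*x - x^2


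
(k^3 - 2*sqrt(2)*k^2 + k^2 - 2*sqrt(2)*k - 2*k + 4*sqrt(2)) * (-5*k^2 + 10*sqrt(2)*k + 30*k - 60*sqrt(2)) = -5*k^5 + 25*k^4 + 20*sqrt(2)*k^4 - 100*sqrt(2)*k^3 - 160*sqrt(2)*k^2 + 140*k^2 + 320*k + 240*sqrt(2)*k - 480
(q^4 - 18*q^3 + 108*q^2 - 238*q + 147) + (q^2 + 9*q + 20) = q^4 - 18*q^3 + 109*q^2 - 229*q + 167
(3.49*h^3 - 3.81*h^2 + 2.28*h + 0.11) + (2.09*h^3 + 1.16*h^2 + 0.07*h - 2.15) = 5.58*h^3 - 2.65*h^2 + 2.35*h - 2.04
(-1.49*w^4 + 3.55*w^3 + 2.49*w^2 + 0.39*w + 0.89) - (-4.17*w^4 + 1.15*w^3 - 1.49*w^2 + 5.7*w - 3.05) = 2.68*w^4 + 2.4*w^3 + 3.98*w^2 - 5.31*w + 3.94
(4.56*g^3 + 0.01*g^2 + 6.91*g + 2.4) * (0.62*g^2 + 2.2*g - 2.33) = 2.8272*g^5 + 10.0382*g^4 - 6.3186*g^3 + 16.6667*g^2 - 10.8203*g - 5.592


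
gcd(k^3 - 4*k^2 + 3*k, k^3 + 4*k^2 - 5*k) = k^2 - k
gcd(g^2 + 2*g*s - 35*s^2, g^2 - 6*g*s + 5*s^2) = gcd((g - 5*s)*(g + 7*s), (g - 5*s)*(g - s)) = -g + 5*s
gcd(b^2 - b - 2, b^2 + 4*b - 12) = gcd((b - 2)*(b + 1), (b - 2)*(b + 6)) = b - 2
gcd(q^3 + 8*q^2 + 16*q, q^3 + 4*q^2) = q^2 + 4*q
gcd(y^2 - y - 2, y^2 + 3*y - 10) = y - 2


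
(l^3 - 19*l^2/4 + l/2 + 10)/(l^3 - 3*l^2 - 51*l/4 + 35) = (4*l^2 - 3*l - 10)/(4*l^2 + 4*l - 35)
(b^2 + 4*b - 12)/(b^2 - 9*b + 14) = (b + 6)/(b - 7)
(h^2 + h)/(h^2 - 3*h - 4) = h/(h - 4)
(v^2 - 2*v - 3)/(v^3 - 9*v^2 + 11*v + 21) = 1/(v - 7)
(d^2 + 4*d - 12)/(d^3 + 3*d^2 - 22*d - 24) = (d - 2)/(d^2 - 3*d - 4)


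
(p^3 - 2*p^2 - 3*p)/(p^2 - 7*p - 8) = p*(p - 3)/(p - 8)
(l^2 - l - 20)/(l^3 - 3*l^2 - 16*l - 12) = (-l^2 + l + 20)/(-l^3 + 3*l^2 + 16*l + 12)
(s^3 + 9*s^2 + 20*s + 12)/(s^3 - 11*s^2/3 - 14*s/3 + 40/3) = 3*(s^2 + 7*s + 6)/(3*s^2 - 17*s + 20)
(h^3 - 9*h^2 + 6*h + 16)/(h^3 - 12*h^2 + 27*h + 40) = (h - 2)/(h - 5)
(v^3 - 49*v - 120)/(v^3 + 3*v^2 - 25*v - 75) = (v - 8)/(v - 5)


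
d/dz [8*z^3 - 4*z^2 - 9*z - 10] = 24*z^2 - 8*z - 9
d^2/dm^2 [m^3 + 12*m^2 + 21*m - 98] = 6*m + 24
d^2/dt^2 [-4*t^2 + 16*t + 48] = -8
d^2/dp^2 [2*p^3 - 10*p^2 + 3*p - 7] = 12*p - 20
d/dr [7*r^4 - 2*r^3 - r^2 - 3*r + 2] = 28*r^3 - 6*r^2 - 2*r - 3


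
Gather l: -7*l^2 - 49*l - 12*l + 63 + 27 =-7*l^2 - 61*l + 90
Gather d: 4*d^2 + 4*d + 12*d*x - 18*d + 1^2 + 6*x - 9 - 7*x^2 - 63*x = 4*d^2 + d*(12*x - 14) - 7*x^2 - 57*x - 8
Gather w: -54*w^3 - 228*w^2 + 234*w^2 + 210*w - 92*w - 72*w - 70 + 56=-54*w^3 + 6*w^2 + 46*w - 14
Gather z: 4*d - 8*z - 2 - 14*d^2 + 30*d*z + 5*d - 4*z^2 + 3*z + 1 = -14*d^2 + 9*d - 4*z^2 + z*(30*d - 5) - 1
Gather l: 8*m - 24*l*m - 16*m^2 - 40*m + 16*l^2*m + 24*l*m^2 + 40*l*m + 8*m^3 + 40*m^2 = 16*l^2*m + l*(24*m^2 + 16*m) + 8*m^3 + 24*m^2 - 32*m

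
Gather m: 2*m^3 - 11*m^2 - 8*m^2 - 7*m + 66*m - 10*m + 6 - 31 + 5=2*m^3 - 19*m^2 + 49*m - 20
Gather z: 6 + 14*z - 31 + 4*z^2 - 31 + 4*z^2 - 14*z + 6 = 8*z^2 - 50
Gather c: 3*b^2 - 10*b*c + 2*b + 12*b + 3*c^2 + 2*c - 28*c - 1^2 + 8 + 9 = 3*b^2 + 14*b + 3*c^2 + c*(-10*b - 26) + 16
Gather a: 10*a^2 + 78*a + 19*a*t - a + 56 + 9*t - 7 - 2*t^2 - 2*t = 10*a^2 + a*(19*t + 77) - 2*t^2 + 7*t + 49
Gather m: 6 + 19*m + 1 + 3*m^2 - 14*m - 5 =3*m^2 + 5*m + 2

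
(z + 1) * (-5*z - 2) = -5*z^2 - 7*z - 2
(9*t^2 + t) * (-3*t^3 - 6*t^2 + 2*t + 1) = -27*t^5 - 57*t^4 + 12*t^3 + 11*t^2 + t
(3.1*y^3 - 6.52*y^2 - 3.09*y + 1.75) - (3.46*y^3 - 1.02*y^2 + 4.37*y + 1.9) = -0.36*y^3 - 5.5*y^2 - 7.46*y - 0.15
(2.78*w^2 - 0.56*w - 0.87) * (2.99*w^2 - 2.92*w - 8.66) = 8.3122*w^4 - 9.792*w^3 - 25.0409*w^2 + 7.39*w + 7.5342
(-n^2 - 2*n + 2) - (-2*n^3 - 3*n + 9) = 2*n^3 - n^2 + n - 7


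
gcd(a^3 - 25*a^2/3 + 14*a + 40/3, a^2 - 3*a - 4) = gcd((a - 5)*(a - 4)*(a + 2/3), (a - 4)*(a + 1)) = a - 4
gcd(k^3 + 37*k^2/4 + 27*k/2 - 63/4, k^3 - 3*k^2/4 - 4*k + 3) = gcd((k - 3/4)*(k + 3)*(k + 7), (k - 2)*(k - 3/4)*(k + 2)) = k - 3/4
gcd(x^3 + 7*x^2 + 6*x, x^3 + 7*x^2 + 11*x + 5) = x + 1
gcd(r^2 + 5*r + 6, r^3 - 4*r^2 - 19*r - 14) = r + 2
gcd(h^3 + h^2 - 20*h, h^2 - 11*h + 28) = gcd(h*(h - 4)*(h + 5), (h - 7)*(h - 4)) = h - 4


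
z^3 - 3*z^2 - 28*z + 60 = (z - 6)*(z - 2)*(z + 5)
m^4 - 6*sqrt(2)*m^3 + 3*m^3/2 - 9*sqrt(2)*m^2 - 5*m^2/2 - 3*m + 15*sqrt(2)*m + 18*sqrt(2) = (m - 3/2)*(m + 1)*(m + 2)*(m - 6*sqrt(2))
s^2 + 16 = (s - 4*I)*(s + 4*I)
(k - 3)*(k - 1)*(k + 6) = k^3 + 2*k^2 - 21*k + 18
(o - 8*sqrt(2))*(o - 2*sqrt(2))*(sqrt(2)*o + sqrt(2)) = sqrt(2)*o^3 - 20*o^2 + sqrt(2)*o^2 - 20*o + 32*sqrt(2)*o + 32*sqrt(2)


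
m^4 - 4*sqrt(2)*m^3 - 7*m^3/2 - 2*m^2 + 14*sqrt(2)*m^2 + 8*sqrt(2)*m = m*(m - 4)*(m + 1/2)*(m - 4*sqrt(2))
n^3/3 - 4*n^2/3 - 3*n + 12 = (n/3 + 1)*(n - 4)*(n - 3)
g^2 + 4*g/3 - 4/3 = (g - 2/3)*(g + 2)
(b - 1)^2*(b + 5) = b^3 + 3*b^2 - 9*b + 5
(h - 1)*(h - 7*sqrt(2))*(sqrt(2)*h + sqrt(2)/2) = sqrt(2)*h^3 - 14*h^2 - sqrt(2)*h^2/2 - sqrt(2)*h/2 + 7*h + 7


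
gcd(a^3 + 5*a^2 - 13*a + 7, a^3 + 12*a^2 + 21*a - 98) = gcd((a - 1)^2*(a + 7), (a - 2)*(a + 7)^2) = a + 7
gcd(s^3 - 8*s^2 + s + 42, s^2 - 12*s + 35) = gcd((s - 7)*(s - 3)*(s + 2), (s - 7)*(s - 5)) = s - 7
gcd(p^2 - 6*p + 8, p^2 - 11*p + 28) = p - 4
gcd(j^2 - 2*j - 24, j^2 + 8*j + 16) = j + 4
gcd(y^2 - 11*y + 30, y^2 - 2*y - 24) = y - 6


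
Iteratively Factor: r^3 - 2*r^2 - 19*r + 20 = (r - 5)*(r^2 + 3*r - 4) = (r - 5)*(r - 1)*(r + 4)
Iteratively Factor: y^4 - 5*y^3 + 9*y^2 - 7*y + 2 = (y - 1)*(y^3 - 4*y^2 + 5*y - 2) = (y - 1)^2*(y^2 - 3*y + 2) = (y - 1)^3*(y - 2)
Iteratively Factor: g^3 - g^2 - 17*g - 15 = (g + 3)*(g^2 - 4*g - 5) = (g - 5)*(g + 3)*(g + 1)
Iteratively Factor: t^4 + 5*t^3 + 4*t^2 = (t)*(t^3 + 5*t^2 + 4*t) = t^2*(t^2 + 5*t + 4) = t^2*(t + 4)*(t + 1)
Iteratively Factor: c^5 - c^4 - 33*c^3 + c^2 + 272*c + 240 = (c - 4)*(c^4 + 3*c^3 - 21*c^2 - 83*c - 60) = (c - 4)*(c + 1)*(c^3 + 2*c^2 - 23*c - 60) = (c - 4)*(c + 1)*(c + 4)*(c^2 - 2*c - 15) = (c - 4)*(c + 1)*(c + 3)*(c + 4)*(c - 5)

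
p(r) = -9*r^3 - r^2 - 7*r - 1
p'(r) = -27*r^2 - 2*r - 7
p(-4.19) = 672.81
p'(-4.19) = -472.63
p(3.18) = -322.79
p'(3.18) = -286.39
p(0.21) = -2.60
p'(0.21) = -8.61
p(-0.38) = 2.01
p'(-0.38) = -10.14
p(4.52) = -884.18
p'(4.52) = -567.66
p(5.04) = -1213.90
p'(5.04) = -702.92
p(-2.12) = 95.10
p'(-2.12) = -124.11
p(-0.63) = 5.26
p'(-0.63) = -16.46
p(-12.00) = 15491.00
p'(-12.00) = -3871.00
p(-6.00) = 1949.00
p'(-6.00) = -967.00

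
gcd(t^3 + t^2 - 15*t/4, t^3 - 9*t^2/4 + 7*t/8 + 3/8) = t - 3/2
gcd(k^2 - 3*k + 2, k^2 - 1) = k - 1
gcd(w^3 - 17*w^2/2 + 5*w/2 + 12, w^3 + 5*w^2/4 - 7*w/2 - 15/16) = w - 3/2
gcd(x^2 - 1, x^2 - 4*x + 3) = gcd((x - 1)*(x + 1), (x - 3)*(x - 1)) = x - 1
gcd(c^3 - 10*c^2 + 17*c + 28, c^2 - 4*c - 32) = 1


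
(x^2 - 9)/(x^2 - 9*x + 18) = (x + 3)/(x - 6)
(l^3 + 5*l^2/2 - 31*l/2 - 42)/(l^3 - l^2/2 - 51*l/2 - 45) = (2*l^2 - l - 28)/(2*l^2 - 7*l - 30)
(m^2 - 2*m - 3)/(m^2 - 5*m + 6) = (m + 1)/(m - 2)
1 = 1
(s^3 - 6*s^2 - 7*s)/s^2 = s - 6 - 7/s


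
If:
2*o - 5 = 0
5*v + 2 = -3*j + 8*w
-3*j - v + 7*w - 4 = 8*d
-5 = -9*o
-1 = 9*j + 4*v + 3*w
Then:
No Solution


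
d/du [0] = 0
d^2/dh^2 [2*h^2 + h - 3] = 4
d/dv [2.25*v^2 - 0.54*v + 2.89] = 4.5*v - 0.54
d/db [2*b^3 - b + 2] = 6*b^2 - 1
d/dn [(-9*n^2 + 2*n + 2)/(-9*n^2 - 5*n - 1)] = (63*n^2 + 54*n + 8)/(81*n^4 + 90*n^3 + 43*n^2 + 10*n + 1)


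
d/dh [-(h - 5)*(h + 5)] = -2*h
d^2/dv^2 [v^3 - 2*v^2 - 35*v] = 6*v - 4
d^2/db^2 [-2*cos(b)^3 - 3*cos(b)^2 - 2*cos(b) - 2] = 7*cos(b)/2 + 6*cos(2*b) + 9*cos(3*b)/2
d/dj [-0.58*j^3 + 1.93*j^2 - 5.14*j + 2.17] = -1.74*j^2 + 3.86*j - 5.14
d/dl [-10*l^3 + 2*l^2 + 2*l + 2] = -30*l^2 + 4*l + 2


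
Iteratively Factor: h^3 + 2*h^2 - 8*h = (h + 4)*(h^2 - 2*h) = (h - 2)*(h + 4)*(h)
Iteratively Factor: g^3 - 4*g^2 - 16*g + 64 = (g - 4)*(g^2 - 16) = (g - 4)^2*(g + 4)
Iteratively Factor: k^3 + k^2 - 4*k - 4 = (k + 2)*(k^2 - k - 2) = (k + 1)*(k + 2)*(k - 2)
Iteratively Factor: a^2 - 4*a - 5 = (a - 5)*(a + 1)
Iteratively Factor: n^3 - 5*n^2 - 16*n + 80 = (n - 4)*(n^2 - n - 20) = (n - 4)*(n + 4)*(n - 5)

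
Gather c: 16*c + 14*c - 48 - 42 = 30*c - 90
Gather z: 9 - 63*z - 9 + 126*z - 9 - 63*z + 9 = 0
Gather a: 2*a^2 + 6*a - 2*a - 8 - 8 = 2*a^2 + 4*a - 16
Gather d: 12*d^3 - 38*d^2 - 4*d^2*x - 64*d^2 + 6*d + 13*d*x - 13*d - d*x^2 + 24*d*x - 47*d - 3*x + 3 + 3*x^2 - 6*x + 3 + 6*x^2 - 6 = 12*d^3 + d^2*(-4*x - 102) + d*(-x^2 + 37*x - 54) + 9*x^2 - 9*x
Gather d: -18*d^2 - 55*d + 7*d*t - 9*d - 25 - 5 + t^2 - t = -18*d^2 + d*(7*t - 64) + t^2 - t - 30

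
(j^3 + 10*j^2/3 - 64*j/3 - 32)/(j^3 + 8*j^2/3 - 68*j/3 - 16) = (3*j + 4)/(3*j + 2)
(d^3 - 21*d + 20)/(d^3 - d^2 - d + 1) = (d^2 + d - 20)/(d^2 - 1)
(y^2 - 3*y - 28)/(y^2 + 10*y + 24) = (y - 7)/(y + 6)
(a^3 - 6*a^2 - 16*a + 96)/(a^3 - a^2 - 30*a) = (a^2 - 16)/(a*(a + 5))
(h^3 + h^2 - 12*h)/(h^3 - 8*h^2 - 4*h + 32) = h*(h^2 + h - 12)/(h^3 - 8*h^2 - 4*h + 32)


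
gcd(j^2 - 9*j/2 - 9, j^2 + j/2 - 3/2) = j + 3/2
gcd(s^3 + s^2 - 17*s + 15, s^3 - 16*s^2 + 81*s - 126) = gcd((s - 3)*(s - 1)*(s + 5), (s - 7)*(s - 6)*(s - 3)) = s - 3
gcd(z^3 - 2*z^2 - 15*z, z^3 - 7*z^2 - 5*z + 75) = z^2 - 2*z - 15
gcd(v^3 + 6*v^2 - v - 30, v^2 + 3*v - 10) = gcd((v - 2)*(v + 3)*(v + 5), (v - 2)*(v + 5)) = v^2 + 3*v - 10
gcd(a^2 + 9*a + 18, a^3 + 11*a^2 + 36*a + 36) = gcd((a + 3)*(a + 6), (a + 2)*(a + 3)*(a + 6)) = a^2 + 9*a + 18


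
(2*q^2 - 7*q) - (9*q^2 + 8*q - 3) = -7*q^2 - 15*q + 3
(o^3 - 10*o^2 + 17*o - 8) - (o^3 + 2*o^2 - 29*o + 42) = -12*o^2 + 46*o - 50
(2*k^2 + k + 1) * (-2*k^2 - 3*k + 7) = -4*k^4 - 8*k^3 + 9*k^2 + 4*k + 7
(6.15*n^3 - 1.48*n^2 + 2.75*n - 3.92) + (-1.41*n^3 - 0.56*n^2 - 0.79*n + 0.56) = 4.74*n^3 - 2.04*n^2 + 1.96*n - 3.36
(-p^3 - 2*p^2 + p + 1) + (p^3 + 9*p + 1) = -2*p^2 + 10*p + 2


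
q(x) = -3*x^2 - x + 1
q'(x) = -6*x - 1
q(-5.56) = -86.18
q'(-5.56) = 32.36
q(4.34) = -59.85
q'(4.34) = -27.04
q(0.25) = 0.56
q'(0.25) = -2.50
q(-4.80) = -63.32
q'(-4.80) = 27.80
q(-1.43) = -3.70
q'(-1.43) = 7.58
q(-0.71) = 0.20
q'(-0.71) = 3.26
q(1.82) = -10.76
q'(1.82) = -11.92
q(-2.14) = -10.60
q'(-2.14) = 11.84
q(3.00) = -29.00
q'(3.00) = -19.00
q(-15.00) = -659.00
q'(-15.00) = 89.00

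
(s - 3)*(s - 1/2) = s^2 - 7*s/2 + 3/2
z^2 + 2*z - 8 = (z - 2)*(z + 4)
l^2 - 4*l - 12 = (l - 6)*(l + 2)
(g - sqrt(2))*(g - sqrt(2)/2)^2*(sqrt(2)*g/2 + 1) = sqrt(2)*g^4/2 - g^3 - 3*sqrt(2)*g^2/4 + 2*g - sqrt(2)/2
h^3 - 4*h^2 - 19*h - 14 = (h - 7)*(h + 1)*(h + 2)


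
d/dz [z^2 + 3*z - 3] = 2*z + 3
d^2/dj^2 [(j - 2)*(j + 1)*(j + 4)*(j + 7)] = 12*j^2 + 60*j + 30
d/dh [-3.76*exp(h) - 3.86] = -3.76*exp(h)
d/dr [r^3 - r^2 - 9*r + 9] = 3*r^2 - 2*r - 9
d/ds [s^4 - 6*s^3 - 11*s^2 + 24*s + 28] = 4*s^3 - 18*s^2 - 22*s + 24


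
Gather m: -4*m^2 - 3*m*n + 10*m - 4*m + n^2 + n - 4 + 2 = -4*m^2 + m*(6 - 3*n) + n^2 + n - 2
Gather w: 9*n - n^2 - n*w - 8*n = -n^2 - n*w + n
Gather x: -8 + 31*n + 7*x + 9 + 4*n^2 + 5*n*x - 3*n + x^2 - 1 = 4*n^2 + 28*n + x^2 + x*(5*n + 7)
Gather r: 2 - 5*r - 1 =1 - 5*r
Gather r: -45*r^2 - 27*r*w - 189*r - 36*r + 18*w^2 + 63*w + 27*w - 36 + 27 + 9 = -45*r^2 + r*(-27*w - 225) + 18*w^2 + 90*w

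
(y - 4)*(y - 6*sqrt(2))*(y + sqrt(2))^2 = y^4 - 4*sqrt(2)*y^3 - 4*y^3 - 22*y^2 + 16*sqrt(2)*y^2 - 12*sqrt(2)*y + 88*y + 48*sqrt(2)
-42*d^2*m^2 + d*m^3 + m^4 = m^2*(-6*d + m)*(7*d + m)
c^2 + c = c*(c + 1)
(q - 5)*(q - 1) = q^2 - 6*q + 5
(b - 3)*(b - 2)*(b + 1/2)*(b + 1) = b^4 - 7*b^3/2 - b^2 + 13*b/2 + 3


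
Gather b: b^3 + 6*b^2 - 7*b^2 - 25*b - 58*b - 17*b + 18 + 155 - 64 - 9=b^3 - b^2 - 100*b + 100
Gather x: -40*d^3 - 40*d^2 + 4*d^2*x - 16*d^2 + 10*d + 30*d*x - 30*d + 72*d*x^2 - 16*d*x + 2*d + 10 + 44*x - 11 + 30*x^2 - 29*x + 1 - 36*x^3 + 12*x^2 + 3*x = -40*d^3 - 56*d^2 - 18*d - 36*x^3 + x^2*(72*d + 42) + x*(4*d^2 + 14*d + 18)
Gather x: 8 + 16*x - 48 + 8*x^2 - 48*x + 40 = 8*x^2 - 32*x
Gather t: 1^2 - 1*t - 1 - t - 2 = -2*t - 2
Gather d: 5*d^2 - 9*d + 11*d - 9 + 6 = 5*d^2 + 2*d - 3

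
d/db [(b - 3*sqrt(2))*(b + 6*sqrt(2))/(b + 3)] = (b^2 + 6*b + 9*sqrt(2) + 36)/(b^2 + 6*b + 9)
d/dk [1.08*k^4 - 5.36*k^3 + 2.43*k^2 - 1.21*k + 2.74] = 4.32*k^3 - 16.08*k^2 + 4.86*k - 1.21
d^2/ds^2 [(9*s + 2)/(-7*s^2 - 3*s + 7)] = 2*(-(9*s + 2)*(14*s + 3)^2 + (189*s + 41)*(7*s^2 + 3*s - 7))/(7*s^2 + 3*s - 7)^3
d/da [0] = 0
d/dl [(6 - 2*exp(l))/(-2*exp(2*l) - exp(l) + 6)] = 2*(-(exp(l) - 3)*(4*exp(l) + 1) + 2*exp(2*l) + exp(l) - 6)*exp(l)/(2*exp(2*l) + exp(l) - 6)^2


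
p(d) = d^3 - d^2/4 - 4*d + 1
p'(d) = 3*d^2 - d/2 - 4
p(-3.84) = -43.95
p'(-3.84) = 42.16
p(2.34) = 3.08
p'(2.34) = 11.26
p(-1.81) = 1.49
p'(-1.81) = 6.73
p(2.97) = 13.11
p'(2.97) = 20.98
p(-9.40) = -814.07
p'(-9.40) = 265.78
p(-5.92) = -191.56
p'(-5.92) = 104.10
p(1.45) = -2.28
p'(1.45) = 1.58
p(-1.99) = 0.09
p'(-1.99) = 8.88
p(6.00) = 184.00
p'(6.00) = 101.00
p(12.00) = 1645.00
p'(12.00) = 422.00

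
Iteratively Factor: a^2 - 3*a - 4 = (a + 1)*(a - 4)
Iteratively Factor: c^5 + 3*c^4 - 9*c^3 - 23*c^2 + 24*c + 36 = (c - 2)*(c^4 + 5*c^3 + c^2 - 21*c - 18) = (c - 2)*(c + 3)*(c^3 + 2*c^2 - 5*c - 6) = (c - 2)*(c + 1)*(c + 3)*(c^2 + c - 6) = (c - 2)*(c + 1)*(c + 3)^2*(c - 2)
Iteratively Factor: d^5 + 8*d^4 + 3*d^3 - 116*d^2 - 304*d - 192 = (d + 3)*(d^4 + 5*d^3 - 12*d^2 - 80*d - 64) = (d - 4)*(d + 3)*(d^3 + 9*d^2 + 24*d + 16) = (d - 4)*(d + 1)*(d + 3)*(d^2 + 8*d + 16) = (d - 4)*(d + 1)*(d + 3)*(d + 4)*(d + 4)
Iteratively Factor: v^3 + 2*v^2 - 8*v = (v - 2)*(v^2 + 4*v) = (v - 2)*(v + 4)*(v)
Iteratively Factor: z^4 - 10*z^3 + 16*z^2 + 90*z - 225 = (z - 3)*(z^3 - 7*z^2 - 5*z + 75) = (z - 5)*(z - 3)*(z^2 - 2*z - 15) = (z - 5)*(z - 3)*(z + 3)*(z - 5)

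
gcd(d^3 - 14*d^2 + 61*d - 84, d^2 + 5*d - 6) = 1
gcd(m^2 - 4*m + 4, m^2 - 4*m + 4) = m^2 - 4*m + 4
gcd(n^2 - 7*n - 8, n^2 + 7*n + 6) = n + 1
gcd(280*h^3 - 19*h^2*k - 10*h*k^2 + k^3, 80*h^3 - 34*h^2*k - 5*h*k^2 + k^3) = 40*h^2 + 3*h*k - k^2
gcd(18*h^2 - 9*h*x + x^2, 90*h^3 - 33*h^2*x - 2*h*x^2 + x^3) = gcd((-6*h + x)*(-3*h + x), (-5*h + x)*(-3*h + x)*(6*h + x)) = -3*h + x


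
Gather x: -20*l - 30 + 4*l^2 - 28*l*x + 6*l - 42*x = 4*l^2 - 14*l + x*(-28*l - 42) - 30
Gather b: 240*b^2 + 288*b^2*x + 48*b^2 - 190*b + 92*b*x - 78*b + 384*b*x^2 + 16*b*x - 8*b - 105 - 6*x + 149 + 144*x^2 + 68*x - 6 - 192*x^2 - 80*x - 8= b^2*(288*x + 288) + b*(384*x^2 + 108*x - 276) - 48*x^2 - 18*x + 30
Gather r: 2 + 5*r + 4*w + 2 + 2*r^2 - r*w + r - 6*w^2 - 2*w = 2*r^2 + r*(6 - w) - 6*w^2 + 2*w + 4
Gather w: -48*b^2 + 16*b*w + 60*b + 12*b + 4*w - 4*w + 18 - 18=-48*b^2 + 16*b*w + 72*b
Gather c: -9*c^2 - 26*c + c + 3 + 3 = -9*c^2 - 25*c + 6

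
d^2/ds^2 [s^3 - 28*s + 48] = 6*s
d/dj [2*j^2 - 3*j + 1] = 4*j - 3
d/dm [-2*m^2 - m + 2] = -4*m - 1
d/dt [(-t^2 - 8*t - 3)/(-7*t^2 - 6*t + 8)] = 2*(-25*t^2 - 29*t - 41)/(49*t^4 + 84*t^3 - 76*t^2 - 96*t + 64)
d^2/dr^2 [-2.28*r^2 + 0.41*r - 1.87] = -4.56000000000000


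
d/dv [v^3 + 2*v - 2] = 3*v^2 + 2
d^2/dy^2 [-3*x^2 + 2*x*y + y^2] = 2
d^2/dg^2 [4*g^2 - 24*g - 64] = 8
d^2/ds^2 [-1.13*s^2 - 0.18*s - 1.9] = -2.26000000000000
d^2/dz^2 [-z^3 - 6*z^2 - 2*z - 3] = -6*z - 12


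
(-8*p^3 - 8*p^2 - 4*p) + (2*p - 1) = -8*p^3 - 8*p^2 - 2*p - 1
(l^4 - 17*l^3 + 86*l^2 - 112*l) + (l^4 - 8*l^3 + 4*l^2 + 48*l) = 2*l^4 - 25*l^3 + 90*l^2 - 64*l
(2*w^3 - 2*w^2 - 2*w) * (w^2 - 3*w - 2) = 2*w^5 - 8*w^4 + 10*w^2 + 4*w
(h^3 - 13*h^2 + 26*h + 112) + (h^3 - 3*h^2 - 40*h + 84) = 2*h^3 - 16*h^2 - 14*h + 196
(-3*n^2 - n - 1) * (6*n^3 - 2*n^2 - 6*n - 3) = -18*n^5 + 14*n^3 + 17*n^2 + 9*n + 3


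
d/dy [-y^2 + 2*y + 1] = 2 - 2*y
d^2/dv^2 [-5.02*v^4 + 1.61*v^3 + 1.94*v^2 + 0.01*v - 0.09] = -60.24*v^2 + 9.66*v + 3.88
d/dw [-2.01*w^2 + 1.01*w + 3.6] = 1.01 - 4.02*w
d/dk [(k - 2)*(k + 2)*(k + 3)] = 3*k^2 + 6*k - 4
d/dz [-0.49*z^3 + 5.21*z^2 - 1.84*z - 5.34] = -1.47*z^2 + 10.42*z - 1.84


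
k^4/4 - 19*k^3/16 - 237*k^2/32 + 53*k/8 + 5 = (k/4 + 1)*(k - 8)*(k - 5/4)*(k + 1/2)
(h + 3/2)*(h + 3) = h^2 + 9*h/2 + 9/2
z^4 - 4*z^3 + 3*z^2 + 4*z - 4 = (z - 2)^2*(z - 1)*(z + 1)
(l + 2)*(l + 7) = l^2 + 9*l + 14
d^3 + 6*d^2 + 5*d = d*(d + 1)*(d + 5)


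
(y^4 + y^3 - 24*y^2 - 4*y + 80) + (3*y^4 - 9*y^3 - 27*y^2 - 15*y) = 4*y^4 - 8*y^3 - 51*y^2 - 19*y + 80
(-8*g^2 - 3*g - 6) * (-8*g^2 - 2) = 64*g^4 + 24*g^3 + 64*g^2 + 6*g + 12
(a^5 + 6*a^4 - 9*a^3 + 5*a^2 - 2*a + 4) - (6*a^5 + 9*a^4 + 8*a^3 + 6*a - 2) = -5*a^5 - 3*a^4 - 17*a^3 + 5*a^2 - 8*a + 6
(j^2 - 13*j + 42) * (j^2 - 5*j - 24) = j^4 - 18*j^3 + 83*j^2 + 102*j - 1008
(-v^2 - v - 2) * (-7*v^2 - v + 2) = 7*v^4 + 8*v^3 + 13*v^2 - 4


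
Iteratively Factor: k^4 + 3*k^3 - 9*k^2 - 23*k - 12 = (k + 1)*(k^3 + 2*k^2 - 11*k - 12) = (k + 1)^2*(k^2 + k - 12) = (k + 1)^2*(k + 4)*(k - 3)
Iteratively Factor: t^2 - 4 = (t + 2)*(t - 2)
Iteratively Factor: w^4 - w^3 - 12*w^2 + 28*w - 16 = (w - 2)*(w^3 + w^2 - 10*w + 8) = (w - 2)*(w - 1)*(w^2 + 2*w - 8) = (w - 2)^2*(w - 1)*(w + 4)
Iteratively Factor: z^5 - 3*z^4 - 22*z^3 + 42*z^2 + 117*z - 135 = (z + 3)*(z^4 - 6*z^3 - 4*z^2 + 54*z - 45) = (z - 1)*(z + 3)*(z^3 - 5*z^2 - 9*z + 45) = (z - 3)*(z - 1)*(z + 3)*(z^2 - 2*z - 15) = (z - 3)*(z - 1)*(z + 3)^2*(z - 5)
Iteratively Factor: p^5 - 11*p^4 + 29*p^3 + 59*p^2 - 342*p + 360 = (p + 3)*(p^4 - 14*p^3 + 71*p^2 - 154*p + 120) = (p - 4)*(p + 3)*(p^3 - 10*p^2 + 31*p - 30) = (p - 4)*(p - 2)*(p + 3)*(p^2 - 8*p + 15) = (p - 5)*(p - 4)*(p - 2)*(p + 3)*(p - 3)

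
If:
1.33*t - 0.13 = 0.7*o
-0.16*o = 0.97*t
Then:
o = -0.14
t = 0.02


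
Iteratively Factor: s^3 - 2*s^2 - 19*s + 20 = (s - 1)*(s^2 - s - 20) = (s - 5)*(s - 1)*(s + 4)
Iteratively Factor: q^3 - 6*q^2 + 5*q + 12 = (q - 3)*(q^2 - 3*q - 4) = (q - 4)*(q - 3)*(q + 1)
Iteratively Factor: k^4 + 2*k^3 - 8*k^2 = (k)*(k^3 + 2*k^2 - 8*k) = k^2*(k^2 + 2*k - 8) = k^2*(k - 2)*(k + 4)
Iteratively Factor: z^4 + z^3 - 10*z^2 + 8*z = (z + 4)*(z^3 - 3*z^2 + 2*z) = (z - 2)*(z + 4)*(z^2 - z) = z*(z - 2)*(z + 4)*(z - 1)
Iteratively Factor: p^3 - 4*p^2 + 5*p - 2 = (p - 2)*(p^2 - 2*p + 1) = (p - 2)*(p - 1)*(p - 1)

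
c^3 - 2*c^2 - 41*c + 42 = (c - 7)*(c - 1)*(c + 6)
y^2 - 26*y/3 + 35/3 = (y - 7)*(y - 5/3)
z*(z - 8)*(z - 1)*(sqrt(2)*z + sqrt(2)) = sqrt(2)*z^4 - 8*sqrt(2)*z^3 - sqrt(2)*z^2 + 8*sqrt(2)*z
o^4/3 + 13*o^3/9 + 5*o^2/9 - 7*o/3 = o*(o/3 + 1)*(o - 1)*(o + 7/3)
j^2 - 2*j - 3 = (j - 3)*(j + 1)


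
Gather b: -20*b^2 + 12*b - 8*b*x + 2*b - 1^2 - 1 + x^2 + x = -20*b^2 + b*(14 - 8*x) + x^2 + x - 2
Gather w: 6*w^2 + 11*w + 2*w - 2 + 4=6*w^2 + 13*w + 2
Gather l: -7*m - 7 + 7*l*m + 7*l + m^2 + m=l*(7*m + 7) + m^2 - 6*m - 7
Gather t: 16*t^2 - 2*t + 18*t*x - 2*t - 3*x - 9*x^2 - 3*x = 16*t^2 + t*(18*x - 4) - 9*x^2 - 6*x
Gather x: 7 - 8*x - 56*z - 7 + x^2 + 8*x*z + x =x^2 + x*(8*z - 7) - 56*z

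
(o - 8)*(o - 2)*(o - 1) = o^3 - 11*o^2 + 26*o - 16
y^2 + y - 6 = (y - 2)*(y + 3)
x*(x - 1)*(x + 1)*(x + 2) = x^4 + 2*x^3 - x^2 - 2*x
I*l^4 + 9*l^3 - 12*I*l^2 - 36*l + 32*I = (l - 2)*(l + 2)*(l - 8*I)*(I*l + 1)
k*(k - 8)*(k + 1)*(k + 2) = k^4 - 5*k^3 - 22*k^2 - 16*k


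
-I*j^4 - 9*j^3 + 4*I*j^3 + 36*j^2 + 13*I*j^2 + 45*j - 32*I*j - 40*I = (j - 5)*(j - 8*I)*(j - I)*(-I*j - I)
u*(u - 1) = u^2 - u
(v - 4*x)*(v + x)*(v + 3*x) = v^3 - 13*v*x^2 - 12*x^3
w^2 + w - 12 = (w - 3)*(w + 4)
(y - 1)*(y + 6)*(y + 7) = y^3 + 12*y^2 + 29*y - 42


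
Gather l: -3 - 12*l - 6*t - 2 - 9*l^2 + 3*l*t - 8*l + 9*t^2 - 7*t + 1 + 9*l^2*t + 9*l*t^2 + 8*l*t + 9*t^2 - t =l^2*(9*t - 9) + l*(9*t^2 + 11*t - 20) + 18*t^2 - 14*t - 4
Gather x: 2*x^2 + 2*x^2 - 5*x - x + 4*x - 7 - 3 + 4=4*x^2 - 2*x - 6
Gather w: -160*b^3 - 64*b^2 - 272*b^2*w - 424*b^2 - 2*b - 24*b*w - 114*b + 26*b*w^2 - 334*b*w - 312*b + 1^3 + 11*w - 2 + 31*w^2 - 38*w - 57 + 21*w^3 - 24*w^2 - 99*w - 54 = -160*b^3 - 488*b^2 - 428*b + 21*w^3 + w^2*(26*b + 7) + w*(-272*b^2 - 358*b - 126) - 112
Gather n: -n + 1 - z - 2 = -n - z - 1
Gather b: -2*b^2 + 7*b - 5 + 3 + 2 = -2*b^2 + 7*b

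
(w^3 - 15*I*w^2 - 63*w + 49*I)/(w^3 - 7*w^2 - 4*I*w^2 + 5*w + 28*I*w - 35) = (w^3 - 15*I*w^2 - 63*w + 49*I)/(w^3 - w^2*(7 + 4*I) + w*(5 + 28*I) - 35)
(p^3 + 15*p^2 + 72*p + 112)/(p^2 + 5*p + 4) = (p^2 + 11*p + 28)/(p + 1)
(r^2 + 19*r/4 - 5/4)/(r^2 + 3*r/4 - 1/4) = (r + 5)/(r + 1)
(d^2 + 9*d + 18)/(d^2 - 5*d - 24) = (d + 6)/(d - 8)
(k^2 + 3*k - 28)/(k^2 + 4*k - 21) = (k - 4)/(k - 3)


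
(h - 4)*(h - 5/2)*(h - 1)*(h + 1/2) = h^4 - 7*h^3 + 51*h^2/4 - 7*h/4 - 5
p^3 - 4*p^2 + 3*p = p*(p - 3)*(p - 1)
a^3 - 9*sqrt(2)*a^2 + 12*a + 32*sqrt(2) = (a - 8*sqrt(2))*(a - 2*sqrt(2))*(a + sqrt(2))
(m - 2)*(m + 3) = m^2 + m - 6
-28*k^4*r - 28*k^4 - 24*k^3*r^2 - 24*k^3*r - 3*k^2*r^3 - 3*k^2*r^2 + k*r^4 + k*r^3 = (-7*k + r)*(2*k + r)^2*(k*r + k)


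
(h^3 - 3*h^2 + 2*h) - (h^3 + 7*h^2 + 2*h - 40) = 40 - 10*h^2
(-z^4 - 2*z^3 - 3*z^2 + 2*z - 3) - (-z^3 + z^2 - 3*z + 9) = -z^4 - z^3 - 4*z^2 + 5*z - 12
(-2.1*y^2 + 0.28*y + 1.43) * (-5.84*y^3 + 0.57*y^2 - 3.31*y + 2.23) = 12.264*y^5 - 2.8322*y^4 - 1.2406*y^3 - 4.7947*y^2 - 4.1089*y + 3.1889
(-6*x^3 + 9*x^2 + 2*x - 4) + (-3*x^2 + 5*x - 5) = -6*x^3 + 6*x^2 + 7*x - 9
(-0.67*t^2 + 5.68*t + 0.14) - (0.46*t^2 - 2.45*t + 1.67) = -1.13*t^2 + 8.13*t - 1.53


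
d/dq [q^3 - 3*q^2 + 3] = 3*q*(q - 2)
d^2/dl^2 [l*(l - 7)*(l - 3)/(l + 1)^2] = 8*(11*l - 13)/(l^4 + 4*l^3 + 6*l^2 + 4*l + 1)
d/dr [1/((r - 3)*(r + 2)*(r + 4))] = (-(r - 3)*(r + 2) - (r - 3)*(r + 4) - (r + 2)*(r + 4))/((r - 3)^2*(r + 2)^2*(r + 4)^2)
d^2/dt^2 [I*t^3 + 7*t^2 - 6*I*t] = 6*I*t + 14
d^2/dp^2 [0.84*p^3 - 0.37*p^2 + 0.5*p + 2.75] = 5.04*p - 0.74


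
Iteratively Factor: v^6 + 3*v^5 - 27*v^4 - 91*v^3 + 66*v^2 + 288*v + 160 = (v - 5)*(v^5 + 8*v^4 + 13*v^3 - 26*v^2 - 64*v - 32) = (v - 5)*(v + 4)*(v^4 + 4*v^3 - 3*v^2 - 14*v - 8) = (v - 5)*(v + 4)^2*(v^3 - 3*v - 2) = (v - 5)*(v - 2)*(v + 4)^2*(v^2 + 2*v + 1) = (v - 5)*(v - 2)*(v + 1)*(v + 4)^2*(v + 1)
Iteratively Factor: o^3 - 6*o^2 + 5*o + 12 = (o - 4)*(o^2 - 2*o - 3) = (o - 4)*(o - 3)*(o + 1)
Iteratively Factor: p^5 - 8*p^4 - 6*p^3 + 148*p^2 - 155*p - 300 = (p - 5)*(p^4 - 3*p^3 - 21*p^2 + 43*p + 60) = (p - 5)*(p - 3)*(p^3 - 21*p - 20) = (p - 5)*(p - 3)*(p + 1)*(p^2 - p - 20) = (p - 5)*(p - 3)*(p + 1)*(p + 4)*(p - 5)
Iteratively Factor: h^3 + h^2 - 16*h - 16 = (h - 4)*(h^2 + 5*h + 4) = (h - 4)*(h + 1)*(h + 4)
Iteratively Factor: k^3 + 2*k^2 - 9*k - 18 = (k + 2)*(k^2 - 9) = (k - 3)*(k + 2)*(k + 3)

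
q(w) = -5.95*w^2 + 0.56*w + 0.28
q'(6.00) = -70.84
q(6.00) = -210.56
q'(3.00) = -35.14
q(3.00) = -51.59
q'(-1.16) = 14.36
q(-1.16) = -8.38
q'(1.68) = -19.43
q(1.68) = -15.57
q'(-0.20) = 2.94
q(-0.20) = -0.07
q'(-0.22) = 3.18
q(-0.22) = -0.13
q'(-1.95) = 23.76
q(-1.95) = -23.44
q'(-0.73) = 9.25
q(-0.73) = -3.30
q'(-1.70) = 20.79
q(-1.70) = -17.87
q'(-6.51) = 78.03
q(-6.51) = -255.53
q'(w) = 0.56 - 11.9*w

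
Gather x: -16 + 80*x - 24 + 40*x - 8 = 120*x - 48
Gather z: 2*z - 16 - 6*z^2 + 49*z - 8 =-6*z^2 + 51*z - 24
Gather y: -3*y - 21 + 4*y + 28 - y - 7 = 0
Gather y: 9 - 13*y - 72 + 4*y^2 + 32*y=4*y^2 + 19*y - 63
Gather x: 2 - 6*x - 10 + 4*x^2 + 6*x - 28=4*x^2 - 36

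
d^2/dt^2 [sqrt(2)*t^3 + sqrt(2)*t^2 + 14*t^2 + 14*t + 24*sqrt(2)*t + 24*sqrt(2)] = 6*sqrt(2)*t + 2*sqrt(2) + 28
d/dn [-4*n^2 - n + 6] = -8*n - 1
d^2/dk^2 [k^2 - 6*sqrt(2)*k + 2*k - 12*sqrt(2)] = 2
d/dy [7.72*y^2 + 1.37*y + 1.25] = 15.44*y + 1.37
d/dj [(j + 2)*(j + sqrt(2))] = 2*j + sqrt(2) + 2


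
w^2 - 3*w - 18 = (w - 6)*(w + 3)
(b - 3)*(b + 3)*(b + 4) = b^3 + 4*b^2 - 9*b - 36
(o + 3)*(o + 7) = o^2 + 10*o + 21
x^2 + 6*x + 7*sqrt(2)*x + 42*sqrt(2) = (x + 6)*(x + 7*sqrt(2))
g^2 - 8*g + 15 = (g - 5)*(g - 3)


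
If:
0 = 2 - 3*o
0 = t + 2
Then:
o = 2/3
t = -2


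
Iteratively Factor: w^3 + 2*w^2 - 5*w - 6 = (w - 2)*(w^2 + 4*w + 3) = (w - 2)*(w + 1)*(w + 3)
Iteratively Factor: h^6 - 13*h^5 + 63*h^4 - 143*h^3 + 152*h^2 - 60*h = (h)*(h^5 - 13*h^4 + 63*h^3 - 143*h^2 + 152*h - 60) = h*(h - 2)*(h^4 - 11*h^3 + 41*h^2 - 61*h + 30) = h*(h - 5)*(h - 2)*(h^3 - 6*h^2 + 11*h - 6) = h*(h - 5)*(h - 3)*(h - 2)*(h^2 - 3*h + 2) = h*(h - 5)*(h - 3)*(h - 2)*(h - 1)*(h - 2)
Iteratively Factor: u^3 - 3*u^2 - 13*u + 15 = (u + 3)*(u^2 - 6*u + 5) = (u - 1)*(u + 3)*(u - 5)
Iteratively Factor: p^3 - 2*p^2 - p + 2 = (p + 1)*(p^2 - 3*p + 2) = (p - 2)*(p + 1)*(p - 1)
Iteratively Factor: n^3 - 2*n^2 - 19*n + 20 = (n - 1)*(n^2 - n - 20) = (n - 5)*(n - 1)*(n + 4)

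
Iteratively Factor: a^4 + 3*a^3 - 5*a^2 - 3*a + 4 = (a + 1)*(a^3 + 2*a^2 - 7*a + 4) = (a - 1)*(a + 1)*(a^2 + 3*a - 4) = (a - 1)^2*(a + 1)*(a + 4)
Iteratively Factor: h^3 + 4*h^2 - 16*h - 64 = (h + 4)*(h^2 - 16) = (h + 4)^2*(h - 4)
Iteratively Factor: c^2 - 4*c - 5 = (c + 1)*(c - 5)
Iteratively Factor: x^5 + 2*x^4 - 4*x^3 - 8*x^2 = (x)*(x^4 + 2*x^3 - 4*x^2 - 8*x) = x*(x - 2)*(x^3 + 4*x^2 + 4*x) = x*(x - 2)*(x + 2)*(x^2 + 2*x) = x^2*(x - 2)*(x + 2)*(x + 2)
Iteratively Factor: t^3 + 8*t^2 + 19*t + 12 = (t + 1)*(t^2 + 7*t + 12) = (t + 1)*(t + 3)*(t + 4)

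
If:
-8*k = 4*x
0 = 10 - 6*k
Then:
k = 5/3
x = -10/3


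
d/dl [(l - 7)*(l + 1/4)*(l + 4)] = 3*l^2 - 11*l/2 - 115/4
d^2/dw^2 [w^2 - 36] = 2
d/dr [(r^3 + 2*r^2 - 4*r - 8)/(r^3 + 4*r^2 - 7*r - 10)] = 2*(r^2 + r - 2)/(r^4 + 12*r^3 + 46*r^2 + 60*r + 25)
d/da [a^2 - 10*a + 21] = 2*a - 10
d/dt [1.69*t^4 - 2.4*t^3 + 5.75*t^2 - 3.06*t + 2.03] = 6.76*t^3 - 7.2*t^2 + 11.5*t - 3.06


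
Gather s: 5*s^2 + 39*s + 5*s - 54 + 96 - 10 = 5*s^2 + 44*s + 32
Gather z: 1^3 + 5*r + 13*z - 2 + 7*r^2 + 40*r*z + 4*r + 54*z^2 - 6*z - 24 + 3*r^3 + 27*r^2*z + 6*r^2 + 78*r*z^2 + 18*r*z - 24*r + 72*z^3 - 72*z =3*r^3 + 13*r^2 - 15*r + 72*z^3 + z^2*(78*r + 54) + z*(27*r^2 + 58*r - 65) - 25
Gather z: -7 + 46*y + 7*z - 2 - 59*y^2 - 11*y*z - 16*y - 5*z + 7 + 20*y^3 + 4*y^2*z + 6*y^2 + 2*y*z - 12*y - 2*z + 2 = 20*y^3 - 53*y^2 + 18*y + z*(4*y^2 - 9*y)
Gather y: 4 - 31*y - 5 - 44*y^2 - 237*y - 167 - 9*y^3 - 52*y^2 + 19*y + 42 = -9*y^3 - 96*y^2 - 249*y - 126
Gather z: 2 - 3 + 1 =0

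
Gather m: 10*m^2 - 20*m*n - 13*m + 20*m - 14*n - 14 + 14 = 10*m^2 + m*(7 - 20*n) - 14*n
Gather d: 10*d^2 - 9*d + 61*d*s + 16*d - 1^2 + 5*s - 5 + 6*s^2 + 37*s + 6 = 10*d^2 + d*(61*s + 7) + 6*s^2 + 42*s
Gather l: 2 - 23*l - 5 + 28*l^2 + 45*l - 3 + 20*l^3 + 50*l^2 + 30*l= 20*l^3 + 78*l^2 + 52*l - 6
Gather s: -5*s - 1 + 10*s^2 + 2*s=10*s^2 - 3*s - 1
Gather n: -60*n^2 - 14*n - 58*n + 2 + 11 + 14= -60*n^2 - 72*n + 27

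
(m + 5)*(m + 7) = m^2 + 12*m + 35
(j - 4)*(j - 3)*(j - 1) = j^3 - 8*j^2 + 19*j - 12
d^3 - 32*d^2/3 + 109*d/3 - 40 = (d - 5)*(d - 3)*(d - 8/3)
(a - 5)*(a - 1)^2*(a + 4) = a^4 - 3*a^3 - 17*a^2 + 39*a - 20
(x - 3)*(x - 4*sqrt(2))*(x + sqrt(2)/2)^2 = x^4 - 3*sqrt(2)*x^3 - 3*x^3 - 15*x^2/2 + 9*sqrt(2)*x^2 - 2*sqrt(2)*x + 45*x/2 + 6*sqrt(2)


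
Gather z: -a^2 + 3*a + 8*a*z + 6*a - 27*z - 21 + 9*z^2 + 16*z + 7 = -a^2 + 9*a + 9*z^2 + z*(8*a - 11) - 14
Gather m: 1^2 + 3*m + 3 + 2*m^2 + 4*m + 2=2*m^2 + 7*m + 6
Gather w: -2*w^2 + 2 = 2 - 2*w^2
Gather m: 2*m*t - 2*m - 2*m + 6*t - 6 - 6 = m*(2*t - 4) + 6*t - 12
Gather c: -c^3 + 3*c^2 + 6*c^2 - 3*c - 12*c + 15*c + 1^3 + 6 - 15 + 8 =-c^3 + 9*c^2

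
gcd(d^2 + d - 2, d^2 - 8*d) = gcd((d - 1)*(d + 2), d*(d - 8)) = 1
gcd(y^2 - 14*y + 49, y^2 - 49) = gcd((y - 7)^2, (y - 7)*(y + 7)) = y - 7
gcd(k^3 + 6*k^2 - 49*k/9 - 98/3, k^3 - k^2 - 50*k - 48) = k + 6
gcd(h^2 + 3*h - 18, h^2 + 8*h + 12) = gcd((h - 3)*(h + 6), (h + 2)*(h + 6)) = h + 6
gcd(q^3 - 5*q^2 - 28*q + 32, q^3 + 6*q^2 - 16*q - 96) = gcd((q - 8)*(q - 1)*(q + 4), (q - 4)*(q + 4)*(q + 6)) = q + 4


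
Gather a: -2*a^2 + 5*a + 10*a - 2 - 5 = -2*a^2 + 15*a - 7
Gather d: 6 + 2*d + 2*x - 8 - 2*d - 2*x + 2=0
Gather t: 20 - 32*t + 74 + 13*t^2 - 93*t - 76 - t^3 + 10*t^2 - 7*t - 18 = -t^3 + 23*t^2 - 132*t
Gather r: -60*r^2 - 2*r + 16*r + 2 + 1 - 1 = -60*r^2 + 14*r + 2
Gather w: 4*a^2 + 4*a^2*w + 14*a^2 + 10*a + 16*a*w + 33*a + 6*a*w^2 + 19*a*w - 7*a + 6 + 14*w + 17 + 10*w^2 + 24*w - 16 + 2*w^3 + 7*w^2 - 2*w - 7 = 18*a^2 + 36*a + 2*w^3 + w^2*(6*a + 17) + w*(4*a^2 + 35*a + 36)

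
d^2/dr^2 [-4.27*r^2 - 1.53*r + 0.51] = -8.54000000000000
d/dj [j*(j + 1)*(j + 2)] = 3*j^2 + 6*j + 2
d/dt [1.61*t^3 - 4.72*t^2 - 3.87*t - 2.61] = 4.83*t^2 - 9.44*t - 3.87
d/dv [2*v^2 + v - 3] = 4*v + 1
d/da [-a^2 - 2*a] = -2*a - 2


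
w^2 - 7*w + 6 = (w - 6)*(w - 1)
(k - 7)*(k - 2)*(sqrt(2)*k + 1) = sqrt(2)*k^3 - 9*sqrt(2)*k^2 + k^2 - 9*k + 14*sqrt(2)*k + 14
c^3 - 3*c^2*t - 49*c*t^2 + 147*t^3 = (c - 7*t)*(c - 3*t)*(c + 7*t)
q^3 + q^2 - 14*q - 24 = (q - 4)*(q + 2)*(q + 3)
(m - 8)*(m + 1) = m^2 - 7*m - 8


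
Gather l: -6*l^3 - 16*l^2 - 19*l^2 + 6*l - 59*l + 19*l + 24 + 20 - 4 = -6*l^3 - 35*l^2 - 34*l + 40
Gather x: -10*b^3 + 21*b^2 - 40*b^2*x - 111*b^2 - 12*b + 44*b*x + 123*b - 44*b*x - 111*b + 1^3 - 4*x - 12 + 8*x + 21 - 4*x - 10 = -10*b^3 - 40*b^2*x - 90*b^2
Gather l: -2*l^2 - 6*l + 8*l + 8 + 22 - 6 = -2*l^2 + 2*l + 24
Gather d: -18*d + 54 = 54 - 18*d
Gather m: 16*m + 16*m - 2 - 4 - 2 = 32*m - 8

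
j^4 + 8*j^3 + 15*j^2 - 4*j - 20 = (j - 1)*(j + 2)^2*(j + 5)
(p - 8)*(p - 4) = p^2 - 12*p + 32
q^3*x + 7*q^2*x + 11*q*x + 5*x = (q + 1)*(q + 5)*(q*x + x)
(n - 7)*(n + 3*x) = n^2 + 3*n*x - 7*n - 21*x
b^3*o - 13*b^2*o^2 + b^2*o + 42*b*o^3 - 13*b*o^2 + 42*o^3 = (b - 7*o)*(b - 6*o)*(b*o + o)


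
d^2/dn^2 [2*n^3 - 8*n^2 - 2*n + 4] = 12*n - 16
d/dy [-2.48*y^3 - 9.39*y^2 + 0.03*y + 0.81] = -7.44*y^2 - 18.78*y + 0.03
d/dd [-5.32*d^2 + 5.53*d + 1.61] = 5.53 - 10.64*d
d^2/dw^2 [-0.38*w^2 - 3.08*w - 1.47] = -0.760000000000000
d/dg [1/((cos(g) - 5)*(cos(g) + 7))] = 2*(cos(g) + 1)*sin(g)/((cos(g) - 5)^2*(cos(g) + 7)^2)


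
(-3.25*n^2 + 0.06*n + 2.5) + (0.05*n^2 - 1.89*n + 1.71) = -3.2*n^2 - 1.83*n + 4.21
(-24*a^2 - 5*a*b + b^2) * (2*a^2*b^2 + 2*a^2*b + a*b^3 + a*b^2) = -48*a^4*b^2 - 48*a^4*b - 34*a^3*b^3 - 34*a^3*b^2 - 3*a^2*b^4 - 3*a^2*b^3 + a*b^5 + a*b^4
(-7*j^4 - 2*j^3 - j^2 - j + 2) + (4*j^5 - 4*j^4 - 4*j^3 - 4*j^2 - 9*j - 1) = 4*j^5 - 11*j^4 - 6*j^3 - 5*j^2 - 10*j + 1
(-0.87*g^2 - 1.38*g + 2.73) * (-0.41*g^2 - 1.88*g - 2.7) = 0.3567*g^4 + 2.2014*g^3 + 3.8241*g^2 - 1.4064*g - 7.371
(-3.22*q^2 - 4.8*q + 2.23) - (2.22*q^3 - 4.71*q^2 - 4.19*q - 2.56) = -2.22*q^3 + 1.49*q^2 - 0.609999999999999*q + 4.79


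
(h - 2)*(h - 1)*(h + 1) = h^3 - 2*h^2 - h + 2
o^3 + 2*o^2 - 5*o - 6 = (o - 2)*(o + 1)*(o + 3)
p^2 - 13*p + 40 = (p - 8)*(p - 5)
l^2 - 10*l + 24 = (l - 6)*(l - 4)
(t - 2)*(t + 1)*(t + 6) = t^3 + 5*t^2 - 8*t - 12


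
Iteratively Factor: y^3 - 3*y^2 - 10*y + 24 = (y + 3)*(y^2 - 6*y + 8) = (y - 4)*(y + 3)*(y - 2)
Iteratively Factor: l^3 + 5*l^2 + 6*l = (l + 3)*(l^2 + 2*l) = (l + 2)*(l + 3)*(l)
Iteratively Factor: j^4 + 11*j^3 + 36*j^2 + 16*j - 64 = (j - 1)*(j^3 + 12*j^2 + 48*j + 64) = (j - 1)*(j + 4)*(j^2 + 8*j + 16) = (j - 1)*(j + 4)^2*(j + 4)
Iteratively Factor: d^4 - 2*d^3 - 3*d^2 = (d + 1)*(d^3 - 3*d^2) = d*(d + 1)*(d^2 - 3*d) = d*(d - 3)*(d + 1)*(d)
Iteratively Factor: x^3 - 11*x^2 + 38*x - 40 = (x - 5)*(x^2 - 6*x + 8) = (x - 5)*(x - 2)*(x - 4)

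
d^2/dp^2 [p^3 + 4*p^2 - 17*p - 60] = 6*p + 8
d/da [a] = 1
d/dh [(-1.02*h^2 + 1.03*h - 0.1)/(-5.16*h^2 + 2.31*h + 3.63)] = (2.9586*h^2 - 8.4372*h + 3.9699)/(26.6256*h^4 - 23.8392*h^3 - 32.1255*h^2 + 16.7706*h + 13.1769)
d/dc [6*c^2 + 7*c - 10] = 12*c + 7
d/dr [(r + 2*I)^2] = 2*r + 4*I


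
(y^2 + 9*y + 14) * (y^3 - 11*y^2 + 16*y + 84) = y^5 - 2*y^4 - 69*y^3 + 74*y^2 + 980*y + 1176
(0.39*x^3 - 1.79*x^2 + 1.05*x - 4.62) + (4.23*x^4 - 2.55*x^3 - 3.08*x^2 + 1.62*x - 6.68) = 4.23*x^4 - 2.16*x^3 - 4.87*x^2 + 2.67*x - 11.3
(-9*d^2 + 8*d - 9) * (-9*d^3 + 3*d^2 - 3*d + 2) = 81*d^5 - 99*d^4 + 132*d^3 - 69*d^2 + 43*d - 18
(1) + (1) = 2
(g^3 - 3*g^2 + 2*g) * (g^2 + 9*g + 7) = g^5 + 6*g^4 - 18*g^3 - 3*g^2 + 14*g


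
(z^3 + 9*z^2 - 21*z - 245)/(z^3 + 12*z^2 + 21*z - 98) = (z - 5)/(z - 2)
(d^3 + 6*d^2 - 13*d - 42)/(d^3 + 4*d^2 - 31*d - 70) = (d - 3)/(d - 5)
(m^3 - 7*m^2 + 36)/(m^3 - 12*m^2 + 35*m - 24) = (m^2 - 4*m - 12)/(m^2 - 9*m + 8)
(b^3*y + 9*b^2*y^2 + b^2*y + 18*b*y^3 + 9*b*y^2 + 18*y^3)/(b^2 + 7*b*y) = y*(b^3 + 9*b^2*y + b^2 + 18*b*y^2 + 9*b*y + 18*y^2)/(b*(b + 7*y))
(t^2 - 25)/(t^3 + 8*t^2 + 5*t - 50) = (t - 5)/(t^2 + 3*t - 10)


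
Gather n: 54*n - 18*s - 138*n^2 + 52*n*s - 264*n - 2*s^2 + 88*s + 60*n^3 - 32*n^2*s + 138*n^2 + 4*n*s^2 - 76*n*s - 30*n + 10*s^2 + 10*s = 60*n^3 - 32*n^2*s + n*(4*s^2 - 24*s - 240) + 8*s^2 + 80*s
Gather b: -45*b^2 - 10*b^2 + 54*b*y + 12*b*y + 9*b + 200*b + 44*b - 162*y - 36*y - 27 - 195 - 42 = -55*b^2 + b*(66*y + 253) - 198*y - 264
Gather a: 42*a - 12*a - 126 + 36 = 30*a - 90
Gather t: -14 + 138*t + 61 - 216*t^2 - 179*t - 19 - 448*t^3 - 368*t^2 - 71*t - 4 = -448*t^3 - 584*t^2 - 112*t + 24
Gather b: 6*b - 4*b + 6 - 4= 2*b + 2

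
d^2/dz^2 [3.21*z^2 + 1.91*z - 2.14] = 6.42000000000000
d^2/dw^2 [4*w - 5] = 0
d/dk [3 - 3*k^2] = -6*k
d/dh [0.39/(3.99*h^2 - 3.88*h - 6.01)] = (1.5132 - 3.1122*h)/(-3.99*h^2 + 3.88*h + 6.01)^2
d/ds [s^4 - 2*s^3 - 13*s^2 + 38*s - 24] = 4*s^3 - 6*s^2 - 26*s + 38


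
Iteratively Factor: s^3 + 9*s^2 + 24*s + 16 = (s + 4)*(s^2 + 5*s + 4) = (s + 1)*(s + 4)*(s + 4)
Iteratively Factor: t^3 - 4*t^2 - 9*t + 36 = (t - 4)*(t^2 - 9) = (t - 4)*(t - 3)*(t + 3)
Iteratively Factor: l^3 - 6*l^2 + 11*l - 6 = (l - 2)*(l^2 - 4*l + 3) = (l - 3)*(l - 2)*(l - 1)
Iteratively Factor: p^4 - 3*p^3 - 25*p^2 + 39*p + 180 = (p - 5)*(p^3 + 2*p^2 - 15*p - 36) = (p - 5)*(p - 4)*(p^2 + 6*p + 9) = (p - 5)*(p - 4)*(p + 3)*(p + 3)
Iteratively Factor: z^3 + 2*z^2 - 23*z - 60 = (z + 3)*(z^2 - z - 20) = (z + 3)*(z + 4)*(z - 5)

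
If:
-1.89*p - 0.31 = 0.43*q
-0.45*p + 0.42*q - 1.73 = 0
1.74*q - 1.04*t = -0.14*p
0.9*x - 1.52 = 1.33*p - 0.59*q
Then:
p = -0.89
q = 3.17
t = 5.19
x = -1.70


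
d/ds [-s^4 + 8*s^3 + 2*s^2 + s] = -4*s^3 + 24*s^2 + 4*s + 1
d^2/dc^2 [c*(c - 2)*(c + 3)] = 6*c + 2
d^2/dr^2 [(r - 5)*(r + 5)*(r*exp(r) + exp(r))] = (r^3 + 7*r^2 - 15*r - 73)*exp(r)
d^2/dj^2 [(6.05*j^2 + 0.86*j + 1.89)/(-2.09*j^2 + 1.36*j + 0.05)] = (-41.906172*j^3 - 53.327604*j^2 + 31.693596*j - 7.299788)/(9.129329*j^6 - 17.821848*j^5 + 10.941777*j^4 - 1.662736*j^3 - 0.261765*j^2 - 0.0102*j - 0.000125)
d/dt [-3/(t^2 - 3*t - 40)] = 3*(2*t - 3)/(-t^2 + 3*t + 40)^2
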